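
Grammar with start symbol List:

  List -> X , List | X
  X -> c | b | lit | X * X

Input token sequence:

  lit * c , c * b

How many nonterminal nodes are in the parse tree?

8

[List [X [X lit] * [X c]] , [List [X [X c] * [X b]]]]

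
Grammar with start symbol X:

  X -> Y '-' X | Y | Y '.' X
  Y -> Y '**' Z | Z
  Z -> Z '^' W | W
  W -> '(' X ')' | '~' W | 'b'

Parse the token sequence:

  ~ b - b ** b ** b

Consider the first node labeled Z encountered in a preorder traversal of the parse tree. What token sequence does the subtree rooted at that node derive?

[X [Y [Z [W ~ [W b]]]] - [X [Y [Y [Y [Z [W b]]] ** [Z [W b]]] ** [Z [W b]]]]]

~ b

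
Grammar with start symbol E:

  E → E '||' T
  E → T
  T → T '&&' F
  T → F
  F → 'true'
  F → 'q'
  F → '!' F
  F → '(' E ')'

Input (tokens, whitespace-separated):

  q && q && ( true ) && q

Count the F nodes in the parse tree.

5

[E [T [T [T [T [F q]] && [F q]] && [F ( [E [T [F true]]] )]] && [F q]]]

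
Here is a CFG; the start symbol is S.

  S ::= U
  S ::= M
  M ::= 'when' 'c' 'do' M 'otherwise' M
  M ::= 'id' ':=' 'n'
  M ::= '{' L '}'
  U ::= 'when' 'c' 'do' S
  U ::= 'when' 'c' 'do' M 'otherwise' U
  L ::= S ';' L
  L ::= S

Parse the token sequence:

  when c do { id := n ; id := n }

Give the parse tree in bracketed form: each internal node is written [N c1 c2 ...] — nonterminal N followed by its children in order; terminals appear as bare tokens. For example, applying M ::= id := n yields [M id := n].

S
U
when c do S
when c do M
when c do { L }
when c do { S ; L }
when c do { M ; L }
when c do { id := n ; L }
when c do { id := n ; S }
when c do { id := n ; M }
when c do { id := n ; id := n }

[S [U when c do [S [M { [L [S [M id := n]] ; [L [S [M id := n]]]] }]]]]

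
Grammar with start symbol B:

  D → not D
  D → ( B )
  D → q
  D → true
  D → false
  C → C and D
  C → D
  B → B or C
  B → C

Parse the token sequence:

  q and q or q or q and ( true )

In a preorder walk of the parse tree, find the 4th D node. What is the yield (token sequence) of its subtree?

q

[B [B [B [C [C [D q]] and [D q]]] or [C [D q]]] or [C [C [D q]] and [D ( [B [C [D true]]] )]]]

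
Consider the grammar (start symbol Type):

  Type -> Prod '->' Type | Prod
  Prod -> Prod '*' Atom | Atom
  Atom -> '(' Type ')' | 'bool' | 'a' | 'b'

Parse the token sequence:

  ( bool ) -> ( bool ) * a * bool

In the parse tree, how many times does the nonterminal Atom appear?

[Type [Prod [Atom ( [Type [Prod [Atom bool]]] )]] -> [Type [Prod [Prod [Prod [Atom ( [Type [Prod [Atom bool]]] )]] * [Atom a]] * [Atom bool]]]]

6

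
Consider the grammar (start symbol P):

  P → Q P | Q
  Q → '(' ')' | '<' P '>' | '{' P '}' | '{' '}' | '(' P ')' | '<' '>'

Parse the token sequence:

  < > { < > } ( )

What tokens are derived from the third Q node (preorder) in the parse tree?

[P [Q < >] [P [Q { [P [Q < >]] }] [P [Q ( )]]]]

< >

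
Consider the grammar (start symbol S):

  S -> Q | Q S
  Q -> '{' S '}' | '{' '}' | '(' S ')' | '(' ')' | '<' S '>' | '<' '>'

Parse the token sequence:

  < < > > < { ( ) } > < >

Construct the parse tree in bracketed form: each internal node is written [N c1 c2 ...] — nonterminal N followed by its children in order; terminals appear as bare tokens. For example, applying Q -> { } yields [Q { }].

[S [Q < [S [Q < >]] >] [S [Q < [S [Q { [S [Q ( )]] }]] >] [S [Q < >]]]]

S
Q S
< S > S
< Q > S
< < > > S
< < > > Q S
< < > > < S > S
< < > > < Q > S
< < > > < { S } > S
< < > > < { Q } > S
< < > > < { ( ) } > S
< < > > < { ( ) } > Q
< < > > < { ( ) } > < >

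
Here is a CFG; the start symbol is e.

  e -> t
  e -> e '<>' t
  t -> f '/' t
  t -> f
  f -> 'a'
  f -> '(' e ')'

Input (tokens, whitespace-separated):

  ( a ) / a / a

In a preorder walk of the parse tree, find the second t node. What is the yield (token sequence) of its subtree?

a

[e [t [f ( [e [t [f a]]] )] / [t [f a] / [t [f a]]]]]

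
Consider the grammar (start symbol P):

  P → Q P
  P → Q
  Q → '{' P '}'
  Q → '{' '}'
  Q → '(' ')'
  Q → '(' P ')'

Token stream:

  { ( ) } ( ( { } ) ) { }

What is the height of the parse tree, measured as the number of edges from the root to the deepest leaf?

7

[P [Q { [P [Q ( )]] }] [P [Q ( [P [Q ( [P [Q { }]] )]] )] [P [Q { }]]]]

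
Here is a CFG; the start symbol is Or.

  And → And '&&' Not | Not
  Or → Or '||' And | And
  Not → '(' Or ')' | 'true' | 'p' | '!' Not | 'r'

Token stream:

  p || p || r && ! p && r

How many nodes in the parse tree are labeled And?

[Or [Or [Or [And [Not p]]] || [And [Not p]]] || [And [And [And [Not r]] && [Not ! [Not p]]] && [Not r]]]

5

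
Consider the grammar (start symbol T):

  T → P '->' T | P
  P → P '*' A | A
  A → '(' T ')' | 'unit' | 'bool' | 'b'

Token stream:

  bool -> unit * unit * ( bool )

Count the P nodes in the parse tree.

[T [P [A bool]] -> [T [P [P [P [A unit]] * [A unit]] * [A ( [T [P [A bool]]] )]]]]

5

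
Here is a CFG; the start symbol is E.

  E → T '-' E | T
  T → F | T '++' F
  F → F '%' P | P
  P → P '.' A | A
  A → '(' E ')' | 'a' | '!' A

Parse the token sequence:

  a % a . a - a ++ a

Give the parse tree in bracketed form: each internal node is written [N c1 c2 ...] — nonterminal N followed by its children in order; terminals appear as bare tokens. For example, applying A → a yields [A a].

[E [T [F [F [P [A a]]] % [P [P [A a]] . [A a]]]] - [E [T [T [F [P [A a]]]] ++ [F [P [A a]]]]]]

E
T - E
F - E
F % P - E
P % P - E
A % P - E
a % P - E
a % P . A - E
a % A . A - E
a % a . A - E
a % a . a - E
a % a . a - T
a % a . a - T ++ F
a % a . a - F ++ F
a % a . a - P ++ F
a % a . a - A ++ F
a % a . a - a ++ F
a % a . a - a ++ P
a % a . a - a ++ A
a % a . a - a ++ a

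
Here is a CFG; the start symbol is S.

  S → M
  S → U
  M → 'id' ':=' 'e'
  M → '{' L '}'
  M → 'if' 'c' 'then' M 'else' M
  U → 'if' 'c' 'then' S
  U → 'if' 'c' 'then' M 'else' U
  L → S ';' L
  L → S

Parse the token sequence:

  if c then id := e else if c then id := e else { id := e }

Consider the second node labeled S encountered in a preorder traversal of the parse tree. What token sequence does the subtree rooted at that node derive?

[S [M if c then [M id := e] else [M if c then [M id := e] else [M { [L [S [M id := e]]] }]]]]

id := e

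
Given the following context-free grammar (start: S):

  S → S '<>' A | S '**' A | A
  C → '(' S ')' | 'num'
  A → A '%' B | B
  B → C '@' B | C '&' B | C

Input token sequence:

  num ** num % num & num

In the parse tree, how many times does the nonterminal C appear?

4

[S [S [A [B [C num]]]] ** [A [A [B [C num]]] % [B [C num] & [B [C num]]]]]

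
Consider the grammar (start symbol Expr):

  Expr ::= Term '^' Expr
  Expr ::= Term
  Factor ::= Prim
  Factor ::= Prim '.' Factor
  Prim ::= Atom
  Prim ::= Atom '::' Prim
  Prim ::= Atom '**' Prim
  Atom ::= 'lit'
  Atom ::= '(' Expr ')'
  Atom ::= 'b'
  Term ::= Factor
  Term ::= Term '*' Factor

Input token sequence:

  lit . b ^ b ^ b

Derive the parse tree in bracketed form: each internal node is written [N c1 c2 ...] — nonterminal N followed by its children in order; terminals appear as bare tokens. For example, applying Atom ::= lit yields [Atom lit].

[Expr [Term [Factor [Prim [Atom lit]] . [Factor [Prim [Atom b]]]]] ^ [Expr [Term [Factor [Prim [Atom b]]]] ^ [Expr [Term [Factor [Prim [Atom b]]]]]]]

Expr
Term ^ Expr
Factor ^ Expr
Prim . Factor ^ Expr
Atom . Factor ^ Expr
lit . Factor ^ Expr
lit . Prim ^ Expr
lit . Atom ^ Expr
lit . b ^ Expr
lit . b ^ Term ^ Expr
lit . b ^ Factor ^ Expr
lit . b ^ Prim ^ Expr
lit . b ^ Atom ^ Expr
lit . b ^ b ^ Expr
lit . b ^ b ^ Term
lit . b ^ b ^ Factor
lit . b ^ b ^ Prim
lit . b ^ b ^ Atom
lit . b ^ b ^ b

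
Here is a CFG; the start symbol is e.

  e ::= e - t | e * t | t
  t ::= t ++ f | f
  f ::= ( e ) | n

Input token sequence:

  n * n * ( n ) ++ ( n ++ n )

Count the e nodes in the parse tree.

[e [e [e [t [f n]]] * [t [f n]]] * [t [t [f ( [e [t [f n]]] )]] ++ [f ( [e [t [t [f n]] ++ [f n]]] )]]]

5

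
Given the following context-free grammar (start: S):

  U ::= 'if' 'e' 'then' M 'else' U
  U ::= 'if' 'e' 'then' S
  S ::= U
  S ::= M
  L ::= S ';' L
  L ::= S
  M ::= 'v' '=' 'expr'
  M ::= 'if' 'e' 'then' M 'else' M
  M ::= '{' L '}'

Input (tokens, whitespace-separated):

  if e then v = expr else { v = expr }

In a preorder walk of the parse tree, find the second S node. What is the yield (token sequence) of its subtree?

[S [M if e then [M v = expr] else [M { [L [S [M v = expr]]] }]]]

v = expr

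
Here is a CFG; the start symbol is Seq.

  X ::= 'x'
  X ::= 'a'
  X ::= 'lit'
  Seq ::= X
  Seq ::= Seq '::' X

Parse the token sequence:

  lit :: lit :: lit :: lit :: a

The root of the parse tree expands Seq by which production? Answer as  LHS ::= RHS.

Seq ::= Seq '::' X

[Seq [Seq [Seq [Seq [Seq [X lit]] :: [X lit]] :: [X lit]] :: [X lit]] :: [X a]]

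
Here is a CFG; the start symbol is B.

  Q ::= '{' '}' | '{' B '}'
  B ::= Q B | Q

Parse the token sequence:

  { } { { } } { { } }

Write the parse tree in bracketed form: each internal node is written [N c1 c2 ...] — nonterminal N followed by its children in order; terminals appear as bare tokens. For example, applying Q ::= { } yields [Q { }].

[B [Q { }] [B [Q { [B [Q { }]] }] [B [Q { [B [Q { }]] }]]]]

B
Q B
{ } B
{ } Q B
{ } { B } B
{ } { Q } B
{ } { { } } B
{ } { { } } Q
{ } { { } } { B }
{ } { { } } { Q }
{ } { { } } { { } }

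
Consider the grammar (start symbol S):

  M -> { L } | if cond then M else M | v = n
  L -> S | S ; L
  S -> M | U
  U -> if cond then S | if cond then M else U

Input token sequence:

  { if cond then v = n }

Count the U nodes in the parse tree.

[S [M { [L [S [U if cond then [S [M v = n]]]]] }]]

1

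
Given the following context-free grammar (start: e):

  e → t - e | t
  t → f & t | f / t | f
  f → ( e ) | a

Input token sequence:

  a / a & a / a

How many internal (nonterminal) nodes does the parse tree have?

9

[e [t [f a] / [t [f a] & [t [f a] / [t [f a]]]]]]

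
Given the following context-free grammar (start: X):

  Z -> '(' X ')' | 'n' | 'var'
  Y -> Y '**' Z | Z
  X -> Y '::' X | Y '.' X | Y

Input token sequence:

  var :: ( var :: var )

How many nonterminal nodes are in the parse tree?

[X [Y [Z var]] :: [X [Y [Z ( [X [Y [Z var]] :: [X [Y [Z var]]]] )]]]]

12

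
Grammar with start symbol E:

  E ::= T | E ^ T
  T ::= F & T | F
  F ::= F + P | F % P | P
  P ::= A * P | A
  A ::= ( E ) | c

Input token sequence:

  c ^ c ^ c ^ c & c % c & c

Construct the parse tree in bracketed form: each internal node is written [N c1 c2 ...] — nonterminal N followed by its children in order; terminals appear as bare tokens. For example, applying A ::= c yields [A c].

[E [E [E [E [T [F [P [A c]]]]] ^ [T [F [P [A c]]]]] ^ [T [F [P [A c]]]]] ^ [T [F [P [A c]]] & [T [F [F [P [A c]]] % [P [A c]]] & [T [F [P [A c]]]]]]]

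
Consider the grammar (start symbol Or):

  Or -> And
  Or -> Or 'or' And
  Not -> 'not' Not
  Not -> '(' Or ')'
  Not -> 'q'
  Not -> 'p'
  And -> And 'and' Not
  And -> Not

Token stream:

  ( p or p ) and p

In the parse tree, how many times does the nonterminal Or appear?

3

[Or [And [And [Not ( [Or [Or [And [Not p]]] or [And [Not p]]] )]] and [Not p]]]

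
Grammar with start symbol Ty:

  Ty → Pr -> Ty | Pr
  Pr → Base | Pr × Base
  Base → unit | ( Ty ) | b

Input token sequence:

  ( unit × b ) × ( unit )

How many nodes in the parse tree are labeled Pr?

5

[Ty [Pr [Pr [Base ( [Ty [Pr [Pr [Base unit]] × [Base b]]] )]] × [Base ( [Ty [Pr [Base unit]]] )]]]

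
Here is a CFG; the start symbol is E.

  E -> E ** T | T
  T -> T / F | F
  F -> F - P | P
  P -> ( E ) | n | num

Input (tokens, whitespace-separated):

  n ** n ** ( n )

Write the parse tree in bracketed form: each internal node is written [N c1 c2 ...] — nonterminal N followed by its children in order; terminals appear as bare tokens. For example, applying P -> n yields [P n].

E
E ** T
E ** T ** T
T ** T ** T
F ** T ** T
P ** T ** T
n ** T ** T
n ** F ** T
n ** P ** T
n ** n ** T
n ** n ** F
n ** n ** P
n ** n ** ( E )
n ** n ** ( T )
n ** n ** ( F )
n ** n ** ( P )
n ** n ** ( n )

[E [E [E [T [F [P n]]]] ** [T [F [P n]]]] ** [T [F [P ( [E [T [F [P n]]]] )]]]]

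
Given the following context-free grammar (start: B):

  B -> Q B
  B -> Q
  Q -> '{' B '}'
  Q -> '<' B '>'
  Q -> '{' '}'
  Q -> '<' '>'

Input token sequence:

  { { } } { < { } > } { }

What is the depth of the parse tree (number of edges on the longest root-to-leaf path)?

7

[B [Q { [B [Q { }]] }] [B [Q { [B [Q < [B [Q { }]] >]] }] [B [Q { }]]]]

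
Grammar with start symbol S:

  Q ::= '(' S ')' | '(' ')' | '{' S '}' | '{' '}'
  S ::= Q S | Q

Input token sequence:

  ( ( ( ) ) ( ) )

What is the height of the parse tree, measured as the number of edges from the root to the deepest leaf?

6

[S [Q ( [S [Q ( [S [Q ( )]] )] [S [Q ( )]]] )]]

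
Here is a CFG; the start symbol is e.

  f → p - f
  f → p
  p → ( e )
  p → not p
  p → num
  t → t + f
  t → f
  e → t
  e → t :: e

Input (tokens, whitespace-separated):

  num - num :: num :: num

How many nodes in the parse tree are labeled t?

[e [t [f [p num] - [f [p num]]]] :: [e [t [f [p num]]] :: [e [t [f [p num]]]]]]

3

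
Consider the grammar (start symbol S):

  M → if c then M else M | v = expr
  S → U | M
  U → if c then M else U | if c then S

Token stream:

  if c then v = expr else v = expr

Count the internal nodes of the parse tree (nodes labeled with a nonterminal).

4

[S [M if c then [M v = expr] else [M v = expr]]]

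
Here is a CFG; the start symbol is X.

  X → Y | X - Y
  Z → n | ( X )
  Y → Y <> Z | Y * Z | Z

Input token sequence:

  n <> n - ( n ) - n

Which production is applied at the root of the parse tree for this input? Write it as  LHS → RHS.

[X [X [X [Y [Y [Z n]] <> [Z n]]] - [Y [Z ( [X [Y [Z n]]] )]]] - [Y [Z n]]]

X → X - Y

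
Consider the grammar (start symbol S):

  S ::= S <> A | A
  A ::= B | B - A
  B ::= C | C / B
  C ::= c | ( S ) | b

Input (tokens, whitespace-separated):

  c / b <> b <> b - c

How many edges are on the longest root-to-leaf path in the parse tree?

7

[S [S [S [A [B [C c] / [B [C b]]]]] <> [A [B [C b]]]] <> [A [B [C b]] - [A [B [C c]]]]]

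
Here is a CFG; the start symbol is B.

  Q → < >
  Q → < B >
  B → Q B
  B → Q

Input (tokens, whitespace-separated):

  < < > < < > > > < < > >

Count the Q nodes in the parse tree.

[B [Q < [B [Q < >] [B [Q < [B [Q < >]] >]]] >] [B [Q < [B [Q < >]] >]]]

6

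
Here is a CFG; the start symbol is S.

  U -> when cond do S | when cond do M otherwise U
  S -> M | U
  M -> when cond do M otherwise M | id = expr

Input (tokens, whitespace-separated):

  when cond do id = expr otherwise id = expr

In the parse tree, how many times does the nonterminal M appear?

3

[S [M when cond do [M id = expr] otherwise [M id = expr]]]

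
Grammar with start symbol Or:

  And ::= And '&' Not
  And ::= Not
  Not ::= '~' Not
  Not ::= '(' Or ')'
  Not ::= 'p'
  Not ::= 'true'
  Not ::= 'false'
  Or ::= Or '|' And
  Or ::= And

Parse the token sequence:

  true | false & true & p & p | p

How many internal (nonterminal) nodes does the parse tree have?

15

[Or [Or [Or [And [Not true]]] | [And [And [And [And [Not false]] & [Not true]] & [Not p]] & [Not p]]] | [And [Not p]]]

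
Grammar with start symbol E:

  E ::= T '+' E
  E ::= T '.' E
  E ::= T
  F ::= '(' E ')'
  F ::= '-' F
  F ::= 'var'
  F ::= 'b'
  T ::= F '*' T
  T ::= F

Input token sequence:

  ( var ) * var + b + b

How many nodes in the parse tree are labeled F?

5

[E [T [F ( [E [T [F var]]] )] * [T [F var]]] + [E [T [F b]] + [E [T [F b]]]]]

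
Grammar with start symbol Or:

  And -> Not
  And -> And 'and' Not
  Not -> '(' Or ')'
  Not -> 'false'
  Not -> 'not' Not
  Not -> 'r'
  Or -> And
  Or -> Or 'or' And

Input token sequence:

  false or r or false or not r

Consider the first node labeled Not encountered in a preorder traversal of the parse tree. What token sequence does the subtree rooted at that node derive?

[Or [Or [Or [Or [And [Not false]]] or [And [Not r]]] or [And [Not false]]] or [And [Not not [Not r]]]]

false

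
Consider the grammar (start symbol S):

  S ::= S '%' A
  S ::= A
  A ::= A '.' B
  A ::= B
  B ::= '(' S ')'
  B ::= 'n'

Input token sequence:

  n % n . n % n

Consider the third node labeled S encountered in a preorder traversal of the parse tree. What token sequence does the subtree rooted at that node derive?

[S [S [S [A [B n]]] % [A [A [B n]] . [B n]]] % [A [B n]]]

n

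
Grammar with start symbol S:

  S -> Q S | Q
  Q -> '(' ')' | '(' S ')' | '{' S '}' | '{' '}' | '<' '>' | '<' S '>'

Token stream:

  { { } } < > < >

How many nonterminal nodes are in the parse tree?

8

[S [Q { [S [Q { }]] }] [S [Q < >] [S [Q < >]]]]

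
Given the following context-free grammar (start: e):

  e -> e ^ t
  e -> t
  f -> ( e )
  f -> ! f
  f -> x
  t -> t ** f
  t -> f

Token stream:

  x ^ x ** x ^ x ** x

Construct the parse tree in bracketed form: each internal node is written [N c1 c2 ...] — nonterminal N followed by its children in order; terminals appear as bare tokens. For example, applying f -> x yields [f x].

e
e ^ t
e ^ t ^ t
t ^ t ^ t
f ^ t ^ t
x ^ t ^ t
x ^ t ** f ^ t
x ^ f ** f ^ t
x ^ x ** f ^ t
x ^ x ** x ^ t
x ^ x ** x ^ t ** f
x ^ x ** x ^ f ** f
x ^ x ** x ^ x ** f
x ^ x ** x ^ x ** x

[e [e [e [t [f x]]] ^ [t [t [f x]] ** [f x]]] ^ [t [t [f x]] ** [f x]]]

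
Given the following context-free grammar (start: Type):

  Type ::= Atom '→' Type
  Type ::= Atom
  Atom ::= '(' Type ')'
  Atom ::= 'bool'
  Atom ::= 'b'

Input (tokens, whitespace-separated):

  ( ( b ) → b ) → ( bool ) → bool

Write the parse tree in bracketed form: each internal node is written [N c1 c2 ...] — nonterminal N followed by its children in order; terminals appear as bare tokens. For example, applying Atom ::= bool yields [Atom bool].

Type
Atom → Type
( Type ) → Type
( Atom → Type ) → Type
( ( Type ) → Type ) → Type
( ( Atom ) → Type ) → Type
( ( b ) → Type ) → Type
( ( b ) → Atom ) → Type
( ( b ) → b ) → Type
( ( b ) → b ) → Atom → Type
( ( b ) → b ) → ( Type ) → Type
( ( b ) → b ) → ( Atom ) → Type
( ( b ) → b ) → ( bool ) → Type
( ( b ) → b ) → ( bool ) → Atom
( ( b ) → b ) → ( bool ) → bool

[Type [Atom ( [Type [Atom ( [Type [Atom b]] )] → [Type [Atom b]]] )] → [Type [Atom ( [Type [Atom bool]] )] → [Type [Atom bool]]]]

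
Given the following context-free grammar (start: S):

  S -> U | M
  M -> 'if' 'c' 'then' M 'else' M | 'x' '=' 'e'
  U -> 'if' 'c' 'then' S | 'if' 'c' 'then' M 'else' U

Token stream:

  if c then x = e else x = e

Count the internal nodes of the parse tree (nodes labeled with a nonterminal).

4

[S [M if c then [M x = e] else [M x = e]]]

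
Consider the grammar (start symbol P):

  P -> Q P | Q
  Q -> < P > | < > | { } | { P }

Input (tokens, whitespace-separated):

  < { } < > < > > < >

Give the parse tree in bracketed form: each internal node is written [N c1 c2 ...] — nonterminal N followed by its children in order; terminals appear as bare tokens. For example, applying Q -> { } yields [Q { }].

P
Q P
< P > P
< Q P > P
< { } P > P
< { } Q P > P
< { } < > P > P
< { } < > Q > P
< { } < > < > > P
< { } < > < > > Q
< { } < > < > > < >

[P [Q < [P [Q { }] [P [Q < >] [P [Q < >]]]] >] [P [Q < >]]]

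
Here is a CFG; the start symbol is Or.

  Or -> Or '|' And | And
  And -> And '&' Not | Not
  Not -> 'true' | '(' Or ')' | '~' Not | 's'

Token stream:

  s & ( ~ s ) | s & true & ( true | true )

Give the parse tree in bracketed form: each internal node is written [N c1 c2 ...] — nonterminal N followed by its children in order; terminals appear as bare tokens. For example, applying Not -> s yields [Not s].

[Or [Or [And [And [Not s]] & [Not ( [Or [And [Not ~ [Not s]]]] )]]] | [And [And [And [Not s]] & [Not true]] & [Not ( [Or [Or [And [Not true]]] | [And [Not true]]] )]]]

Or
Or | And
And | And
And & Not | And
Not & Not | And
s & Not | And
s & ( Or ) | And
s & ( And ) | And
s & ( Not ) | And
s & ( ~ Not ) | And
s & ( ~ s ) | And
s & ( ~ s ) | And & Not
s & ( ~ s ) | And & Not & Not
s & ( ~ s ) | Not & Not & Not
s & ( ~ s ) | s & Not & Not
s & ( ~ s ) | s & true & Not
s & ( ~ s ) | s & true & ( Or )
s & ( ~ s ) | s & true & ( Or | And )
s & ( ~ s ) | s & true & ( And | And )
s & ( ~ s ) | s & true & ( Not | And )
s & ( ~ s ) | s & true & ( true | And )
s & ( ~ s ) | s & true & ( true | Not )
s & ( ~ s ) | s & true & ( true | true )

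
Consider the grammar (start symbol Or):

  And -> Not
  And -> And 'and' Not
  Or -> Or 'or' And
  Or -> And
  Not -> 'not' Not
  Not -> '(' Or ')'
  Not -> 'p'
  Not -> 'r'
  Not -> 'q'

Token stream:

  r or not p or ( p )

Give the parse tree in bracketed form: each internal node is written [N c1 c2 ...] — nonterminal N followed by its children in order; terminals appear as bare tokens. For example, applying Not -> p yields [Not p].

[Or [Or [Or [And [Not r]]] or [And [Not not [Not p]]]] or [And [Not ( [Or [And [Not p]]] )]]]

Or
Or or And
Or or And or And
And or And or And
Not or And or And
r or And or And
r or Not or And
r or not Not or And
r or not p or And
r or not p or Not
r or not p or ( Or )
r or not p or ( And )
r or not p or ( Not )
r or not p or ( p )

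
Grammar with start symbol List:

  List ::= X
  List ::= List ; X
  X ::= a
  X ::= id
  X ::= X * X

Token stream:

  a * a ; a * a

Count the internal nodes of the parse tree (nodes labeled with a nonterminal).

8

[List [List [X [X a] * [X a]]] ; [X [X a] * [X a]]]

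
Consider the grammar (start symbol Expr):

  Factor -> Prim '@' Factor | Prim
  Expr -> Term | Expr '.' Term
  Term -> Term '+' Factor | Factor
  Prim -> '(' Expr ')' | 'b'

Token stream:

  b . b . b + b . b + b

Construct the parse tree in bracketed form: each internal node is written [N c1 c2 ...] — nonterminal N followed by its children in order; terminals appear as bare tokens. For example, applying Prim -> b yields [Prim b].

[Expr [Expr [Expr [Expr [Term [Factor [Prim b]]]] . [Term [Factor [Prim b]]]] . [Term [Term [Factor [Prim b]]] + [Factor [Prim b]]]] . [Term [Term [Factor [Prim b]]] + [Factor [Prim b]]]]

Expr
Expr . Term
Expr . Term . Term
Expr . Term . Term . Term
Term . Term . Term . Term
Factor . Term . Term . Term
Prim . Term . Term . Term
b . Term . Term . Term
b . Factor . Term . Term
b . Prim . Term . Term
b . b . Term . Term
b . b . Term + Factor . Term
b . b . Factor + Factor . Term
b . b . Prim + Factor . Term
b . b . b + Factor . Term
b . b . b + Prim . Term
b . b . b + b . Term
b . b . b + b . Term + Factor
b . b . b + b . Factor + Factor
b . b . b + b . Prim + Factor
b . b . b + b . b + Factor
b . b . b + b . b + Prim
b . b . b + b . b + b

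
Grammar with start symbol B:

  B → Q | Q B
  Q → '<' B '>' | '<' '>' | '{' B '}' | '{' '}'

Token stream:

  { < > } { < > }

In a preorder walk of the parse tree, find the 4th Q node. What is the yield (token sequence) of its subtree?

[B [Q { [B [Q < >]] }] [B [Q { [B [Q < >]] }]]]

< >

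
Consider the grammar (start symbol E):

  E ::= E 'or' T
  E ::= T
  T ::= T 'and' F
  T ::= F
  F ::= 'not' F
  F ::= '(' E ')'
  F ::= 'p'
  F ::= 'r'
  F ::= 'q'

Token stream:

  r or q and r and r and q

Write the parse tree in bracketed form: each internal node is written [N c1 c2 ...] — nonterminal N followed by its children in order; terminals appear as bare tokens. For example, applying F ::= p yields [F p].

[E [E [T [F r]]] or [T [T [T [T [F q]] and [F r]] and [F r]] and [F q]]]

E
E or T
T or T
F or T
r or T
r or T and F
r or T and F and F
r or T and F and F and F
r or F and F and F and F
r or q and F and F and F
r or q and r and F and F
r or q and r and r and F
r or q and r and r and q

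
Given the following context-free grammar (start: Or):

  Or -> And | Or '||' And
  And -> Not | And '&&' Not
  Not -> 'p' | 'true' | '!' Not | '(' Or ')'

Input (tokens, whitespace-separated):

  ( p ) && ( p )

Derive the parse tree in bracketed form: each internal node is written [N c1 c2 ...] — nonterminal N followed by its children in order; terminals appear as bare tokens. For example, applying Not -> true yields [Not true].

Or
And
And && Not
Not && Not
( Or ) && Not
( And ) && Not
( Not ) && Not
( p ) && Not
( p ) && ( Or )
( p ) && ( And )
( p ) && ( Not )
( p ) && ( p )

[Or [And [And [Not ( [Or [And [Not p]]] )]] && [Not ( [Or [And [Not p]]] )]]]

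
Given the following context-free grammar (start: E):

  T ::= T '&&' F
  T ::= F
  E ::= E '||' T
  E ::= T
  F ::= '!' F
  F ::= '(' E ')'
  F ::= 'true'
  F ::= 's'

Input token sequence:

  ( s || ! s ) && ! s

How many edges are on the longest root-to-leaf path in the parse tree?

[E [T [T [F ( [E [E [T [F s]]] || [T [F ! [F s]]]] )]] && [F ! [F s]]]]

8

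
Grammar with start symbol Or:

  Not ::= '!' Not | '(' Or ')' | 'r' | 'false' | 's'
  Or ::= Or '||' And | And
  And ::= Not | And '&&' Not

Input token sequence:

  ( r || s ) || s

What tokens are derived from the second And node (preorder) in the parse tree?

[Or [Or [And [Not ( [Or [Or [And [Not r]]] || [And [Not s]]] )]]] || [And [Not s]]]

r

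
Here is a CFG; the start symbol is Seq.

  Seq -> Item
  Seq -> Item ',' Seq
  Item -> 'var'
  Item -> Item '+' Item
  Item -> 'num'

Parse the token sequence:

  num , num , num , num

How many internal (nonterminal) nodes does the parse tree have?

8

[Seq [Item num] , [Seq [Item num] , [Seq [Item num] , [Seq [Item num]]]]]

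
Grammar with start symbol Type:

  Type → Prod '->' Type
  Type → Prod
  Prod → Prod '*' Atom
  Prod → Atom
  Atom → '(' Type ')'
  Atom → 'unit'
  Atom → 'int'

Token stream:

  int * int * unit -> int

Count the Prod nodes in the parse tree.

[Type [Prod [Prod [Prod [Atom int]] * [Atom int]] * [Atom unit]] -> [Type [Prod [Atom int]]]]

4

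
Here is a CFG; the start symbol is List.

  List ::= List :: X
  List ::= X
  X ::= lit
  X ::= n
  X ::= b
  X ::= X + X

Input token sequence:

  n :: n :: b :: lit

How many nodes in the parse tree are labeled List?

4

[List [List [List [List [X n]] :: [X n]] :: [X b]] :: [X lit]]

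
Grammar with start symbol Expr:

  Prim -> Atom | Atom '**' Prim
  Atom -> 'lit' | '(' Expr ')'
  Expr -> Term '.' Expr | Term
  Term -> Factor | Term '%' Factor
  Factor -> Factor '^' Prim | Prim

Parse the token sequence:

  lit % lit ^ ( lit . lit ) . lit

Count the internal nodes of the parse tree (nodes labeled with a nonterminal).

27

[Expr [Term [Term [Factor [Prim [Atom lit]]]] % [Factor [Factor [Prim [Atom lit]]] ^ [Prim [Atom ( [Expr [Term [Factor [Prim [Atom lit]]]] . [Expr [Term [Factor [Prim [Atom lit]]]]]] )]]]] . [Expr [Term [Factor [Prim [Atom lit]]]]]]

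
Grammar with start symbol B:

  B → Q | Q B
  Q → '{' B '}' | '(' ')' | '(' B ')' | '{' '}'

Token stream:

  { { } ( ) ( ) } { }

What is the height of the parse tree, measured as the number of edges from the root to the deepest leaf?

6

[B [Q { [B [Q { }] [B [Q ( )] [B [Q ( )]]]] }] [B [Q { }]]]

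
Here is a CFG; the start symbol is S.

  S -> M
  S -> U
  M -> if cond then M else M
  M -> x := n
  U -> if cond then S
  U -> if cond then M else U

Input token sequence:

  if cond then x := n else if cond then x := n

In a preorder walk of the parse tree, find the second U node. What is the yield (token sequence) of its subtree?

[S [U if cond then [M x := n] else [U if cond then [S [M x := n]]]]]

if cond then x := n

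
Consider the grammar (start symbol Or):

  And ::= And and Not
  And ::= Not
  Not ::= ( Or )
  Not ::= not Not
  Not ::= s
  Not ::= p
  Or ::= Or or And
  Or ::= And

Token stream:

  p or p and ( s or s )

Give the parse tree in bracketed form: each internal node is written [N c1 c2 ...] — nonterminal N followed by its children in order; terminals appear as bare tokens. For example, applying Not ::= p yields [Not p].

Or
Or or And
And or And
Not or And
p or And
p or And and Not
p or Not and Not
p or p and Not
p or p and ( Or )
p or p and ( Or or And )
p or p and ( And or And )
p or p and ( Not or And )
p or p and ( s or And )
p or p and ( s or Not )
p or p and ( s or s )

[Or [Or [And [Not p]]] or [And [And [Not p]] and [Not ( [Or [Or [And [Not s]]] or [And [Not s]]] )]]]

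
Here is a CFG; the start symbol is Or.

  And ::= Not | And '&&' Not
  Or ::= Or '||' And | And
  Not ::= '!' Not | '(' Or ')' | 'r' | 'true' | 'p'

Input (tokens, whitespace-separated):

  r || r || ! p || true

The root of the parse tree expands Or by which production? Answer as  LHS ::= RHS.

Or ::= Or '||' And

[Or [Or [Or [Or [And [Not r]]] || [And [Not r]]] || [And [Not ! [Not p]]]] || [And [Not true]]]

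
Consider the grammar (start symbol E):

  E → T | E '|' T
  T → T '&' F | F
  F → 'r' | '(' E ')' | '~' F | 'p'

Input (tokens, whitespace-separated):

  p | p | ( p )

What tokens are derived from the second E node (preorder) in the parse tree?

p | p

[E [E [E [T [F p]]] | [T [F p]]] | [T [F ( [E [T [F p]]] )]]]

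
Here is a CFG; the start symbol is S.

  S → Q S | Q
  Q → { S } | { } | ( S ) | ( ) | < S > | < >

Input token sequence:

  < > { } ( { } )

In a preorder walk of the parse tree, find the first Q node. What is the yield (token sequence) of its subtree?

< >

[S [Q < >] [S [Q { }] [S [Q ( [S [Q { }]] )]]]]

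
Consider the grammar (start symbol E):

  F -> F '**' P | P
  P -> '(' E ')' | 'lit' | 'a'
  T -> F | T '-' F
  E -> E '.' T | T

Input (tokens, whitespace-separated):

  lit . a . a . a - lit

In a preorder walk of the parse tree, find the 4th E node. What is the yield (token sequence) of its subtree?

[E [E [E [E [T [F [P lit]]]] . [T [F [P a]]]] . [T [F [P a]]]] . [T [T [F [P a]]] - [F [P lit]]]]

lit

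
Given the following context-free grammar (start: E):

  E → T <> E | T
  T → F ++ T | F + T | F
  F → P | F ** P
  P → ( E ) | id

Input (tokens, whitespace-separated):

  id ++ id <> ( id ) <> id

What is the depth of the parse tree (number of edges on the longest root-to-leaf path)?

9

[E [T [F [P id]] ++ [T [F [P id]]]] <> [E [T [F [P ( [E [T [F [P id]]]] )]]] <> [E [T [F [P id]]]]]]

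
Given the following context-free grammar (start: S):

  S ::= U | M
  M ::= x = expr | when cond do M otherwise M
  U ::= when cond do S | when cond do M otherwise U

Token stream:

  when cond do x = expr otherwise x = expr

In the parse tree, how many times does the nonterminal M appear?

3

[S [M when cond do [M x = expr] otherwise [M x = expr]]]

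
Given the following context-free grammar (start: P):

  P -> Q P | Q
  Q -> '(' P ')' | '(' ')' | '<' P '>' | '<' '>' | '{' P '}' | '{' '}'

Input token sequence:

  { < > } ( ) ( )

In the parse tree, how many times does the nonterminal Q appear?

4

[P [Q { [P [Q < >]] }] [P [Q ( )] [P [Q ( )]]]]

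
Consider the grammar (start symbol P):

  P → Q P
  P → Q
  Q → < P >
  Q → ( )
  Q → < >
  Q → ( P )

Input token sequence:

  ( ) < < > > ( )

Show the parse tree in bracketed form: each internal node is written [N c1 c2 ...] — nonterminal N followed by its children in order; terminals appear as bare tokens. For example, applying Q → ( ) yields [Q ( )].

[P [Q ( )] [P [Q < [P [Q < >]] >] [P [Q ( )]]]]

P
Q P
( ) P
( ) Q P
( ) < P > P
( ) < Q > P
( ) < < > > P
( ) < < > > Q
( ) < < > > ( )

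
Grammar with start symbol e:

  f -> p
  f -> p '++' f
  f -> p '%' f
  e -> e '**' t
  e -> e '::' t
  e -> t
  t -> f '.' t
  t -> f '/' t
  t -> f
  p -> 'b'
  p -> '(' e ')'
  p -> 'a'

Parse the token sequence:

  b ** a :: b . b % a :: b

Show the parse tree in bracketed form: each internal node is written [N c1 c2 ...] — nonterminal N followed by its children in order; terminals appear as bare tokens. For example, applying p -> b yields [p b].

[e [e [e [e [t [f [p b]]]] ** [t [f [p a]]]] :: [t [f [p b]] . [t [f [p b] % [f [p a]]]]]] :: [t [f [p b]]]]

e
e :: t
e :: t :: t
e ** t :: t :: t
t ** t :: t :: t
f ** t :: t :: t
p ** t :: t :: t
b ** t :: t :: t
b ** f :: t :: t
b ** p :: t :: t
b ** a :: t :: t
b ** a :: f . t :: t
b ** a :: p . t :: t
b ** a :: b . t :: t
b ** a :: b . f :: t
b ** a :: b . p % f :: t
b ** a :: b . b % f :: t
b ** a :: b . b % p :: t
b ** a :: b . b % a :: t
b ** a :: b . b % a :: f
b ** a :: b . b % a :: p
b ** a :: b . b % a :: b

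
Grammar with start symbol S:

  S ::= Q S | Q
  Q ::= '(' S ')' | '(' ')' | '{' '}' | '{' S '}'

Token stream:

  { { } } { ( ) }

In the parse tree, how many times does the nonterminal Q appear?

4

[S [Q { [S [Q { }]] }] [S [Q { [S [Q ( )]] }]]]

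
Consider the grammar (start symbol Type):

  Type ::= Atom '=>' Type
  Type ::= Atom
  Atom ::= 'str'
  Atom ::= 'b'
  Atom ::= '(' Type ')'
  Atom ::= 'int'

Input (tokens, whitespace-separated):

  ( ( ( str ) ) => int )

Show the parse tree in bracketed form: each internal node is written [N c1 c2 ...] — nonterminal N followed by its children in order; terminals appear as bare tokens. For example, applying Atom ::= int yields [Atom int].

Type
Atom
( Type )
( Atom => Type )
( ( Type ) => Type )
( ( Atom ) => Type )
( ( ( Type ) ) => Type )
( ( ( Atom ) ) => Type )
( ( ( str ) ) => Type )
( ( ( str ) ) => Atom )
( ( ( str ) ) => int )

[Type [Atom ( [Type [Atom ( [Type [Atom ( [Type [Atom str]] )]] )] => [Type [Atom int]]] )]]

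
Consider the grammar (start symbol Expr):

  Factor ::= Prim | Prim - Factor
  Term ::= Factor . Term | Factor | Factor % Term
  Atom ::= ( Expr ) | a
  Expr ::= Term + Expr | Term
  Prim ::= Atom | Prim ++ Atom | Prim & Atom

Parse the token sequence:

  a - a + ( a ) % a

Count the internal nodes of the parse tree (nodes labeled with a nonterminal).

22

[Expr [Term [Factor [Prim [Atom a]] - [Factor [Prim [Atom a]]]]] + [Expr [Term [Factor [Prim [Atom ( [Expr [Term [Factor [Prim [Atom a]]]]] )]]] % [Term [Factor [Prim [Atom a]]]]]]]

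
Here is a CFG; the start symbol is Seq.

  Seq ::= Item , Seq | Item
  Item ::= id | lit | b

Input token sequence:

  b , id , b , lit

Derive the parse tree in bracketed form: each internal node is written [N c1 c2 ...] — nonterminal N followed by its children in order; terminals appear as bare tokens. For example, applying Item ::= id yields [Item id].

[Seq [Item b] , [Seq [Item id] , [Seq [Item b] , [Seq [Item lit]]]]]

Seq
Item , Seq
b , Seq
b , Item , Seq
b , id , Seq
b , id , Item , Seq
b , id , b , Seq
b , id , b , Item
b , id , b , lit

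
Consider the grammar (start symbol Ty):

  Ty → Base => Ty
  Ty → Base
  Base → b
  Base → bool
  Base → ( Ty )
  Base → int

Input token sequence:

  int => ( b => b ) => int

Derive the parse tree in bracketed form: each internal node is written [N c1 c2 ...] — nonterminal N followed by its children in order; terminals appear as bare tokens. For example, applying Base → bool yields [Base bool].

[Ty [Base int] => [Ty [Base ( [Ty [Base b] => [Ty [Base b]]] )] => [Ty [Base int]]]]

Ty
Base => Ty
int => Ty
int => Base => Ty
int => ( Ty ) => Ty
int => ( Base => Ty ) => Ty
int => ( b => Ty ) => Ty
int => ( b => Base ) => Ty
int => ( b => b ) => Ty
int => ( b => b ) => Base
int => ( b => b ) => int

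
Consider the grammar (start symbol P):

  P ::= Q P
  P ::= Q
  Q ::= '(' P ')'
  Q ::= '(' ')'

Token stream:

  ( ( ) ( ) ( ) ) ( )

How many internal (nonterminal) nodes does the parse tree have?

10

[P [Q ( [P [Q ( )] [P [Q ( )] [P [Q ( )]]]] )] [P [Q ( )]]]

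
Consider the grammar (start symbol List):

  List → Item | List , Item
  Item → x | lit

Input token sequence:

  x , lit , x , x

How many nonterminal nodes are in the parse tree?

[List [List [List [List [Item x]] , [Item lit]] , [Item x]] , [Item x]]

8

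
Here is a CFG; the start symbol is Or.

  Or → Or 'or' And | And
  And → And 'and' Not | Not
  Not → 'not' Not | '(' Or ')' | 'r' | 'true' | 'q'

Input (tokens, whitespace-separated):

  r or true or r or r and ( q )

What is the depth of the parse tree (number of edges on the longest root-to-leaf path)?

[Or [Or [Or [Or [And [Not r]]] or [And [Not true]]] or [And [Not r]]] or [And [And [Not r]] and [Not ( [Or [And [Not q]]] )]]]

6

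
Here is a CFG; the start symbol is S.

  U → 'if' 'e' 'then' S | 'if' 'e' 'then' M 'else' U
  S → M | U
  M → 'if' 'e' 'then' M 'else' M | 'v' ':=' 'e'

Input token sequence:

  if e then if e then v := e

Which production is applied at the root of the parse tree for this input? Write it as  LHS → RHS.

[S [U if e then [S [U if e then [S [M v := e]]]]]]

S → U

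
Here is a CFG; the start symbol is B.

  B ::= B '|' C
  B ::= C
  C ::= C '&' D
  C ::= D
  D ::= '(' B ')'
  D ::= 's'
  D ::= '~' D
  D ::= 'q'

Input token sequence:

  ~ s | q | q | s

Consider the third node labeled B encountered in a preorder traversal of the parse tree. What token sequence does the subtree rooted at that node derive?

[B [B [B [B [C [D ~ [D s]]]] | [C [D q]]] | [C [D q]]] | [C [D s]]]

~ s | q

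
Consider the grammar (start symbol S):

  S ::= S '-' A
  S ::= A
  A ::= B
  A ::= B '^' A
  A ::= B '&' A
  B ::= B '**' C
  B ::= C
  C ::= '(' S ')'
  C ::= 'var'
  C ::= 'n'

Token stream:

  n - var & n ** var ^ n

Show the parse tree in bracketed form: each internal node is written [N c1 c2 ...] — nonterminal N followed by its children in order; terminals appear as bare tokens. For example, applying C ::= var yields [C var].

S
S - A
A - A
B - A
C - A
n - A
n - B & A
n - C & A
n - var & A
n - var & B ^ A
n - var & B ** C ^ A
n - var & C ** C ^ A
n - var & n ** C ^ A
n - var & n ** var ^ A
n - var & n ** var ^ B
n - var & n ** var ^ C
n - var & n ** var ^ n

[S [S [A [B [C n]]]] - [A [B [C var]] & [A [B [B [C n]] ** [C var]] ^ [A [B [C n]]]]]]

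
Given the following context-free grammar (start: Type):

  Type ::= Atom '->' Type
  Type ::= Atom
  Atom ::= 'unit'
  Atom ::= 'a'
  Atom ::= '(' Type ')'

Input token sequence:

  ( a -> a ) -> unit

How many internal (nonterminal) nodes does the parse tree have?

8

[Type [Atom ( [Type [Atom a] -> [Type [Atom a]]] )] -> [Type [Atom unit]]]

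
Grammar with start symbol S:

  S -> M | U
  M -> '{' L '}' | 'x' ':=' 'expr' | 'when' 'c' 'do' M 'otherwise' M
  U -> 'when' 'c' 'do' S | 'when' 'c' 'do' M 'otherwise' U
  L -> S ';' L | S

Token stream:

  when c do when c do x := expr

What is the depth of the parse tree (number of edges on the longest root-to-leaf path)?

[S [U when c do [S [U when c do [S [M x := expr]]]]]]

6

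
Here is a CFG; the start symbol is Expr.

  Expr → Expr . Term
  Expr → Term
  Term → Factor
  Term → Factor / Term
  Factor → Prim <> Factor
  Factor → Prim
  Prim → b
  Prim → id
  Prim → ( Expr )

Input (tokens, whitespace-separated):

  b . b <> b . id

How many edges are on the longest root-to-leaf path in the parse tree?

6

[Expr [Expr [Expr [Term [Factor [Prim b]]]] . [Term [Factor [Prim b] <> [Factor [Prim b]]]]] . [Term [Factor [Prim id]]]]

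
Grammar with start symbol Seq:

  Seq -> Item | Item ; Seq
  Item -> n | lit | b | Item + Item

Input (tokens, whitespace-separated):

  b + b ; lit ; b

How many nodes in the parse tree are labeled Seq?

[Seq [Item [Item b] + [Item b]] ; [Seq [Item lit] ; [Seq [Item b]]]]

3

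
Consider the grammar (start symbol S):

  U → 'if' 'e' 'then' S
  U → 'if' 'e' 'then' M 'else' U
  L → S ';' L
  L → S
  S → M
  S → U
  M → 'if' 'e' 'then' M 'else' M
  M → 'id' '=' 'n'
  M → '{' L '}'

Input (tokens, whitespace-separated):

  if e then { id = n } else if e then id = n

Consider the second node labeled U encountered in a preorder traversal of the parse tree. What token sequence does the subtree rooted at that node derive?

[S [U if e then [M { [L [S [M id = n]]] }] else [U if e then [S [M id = n]]]]]

if e then id = n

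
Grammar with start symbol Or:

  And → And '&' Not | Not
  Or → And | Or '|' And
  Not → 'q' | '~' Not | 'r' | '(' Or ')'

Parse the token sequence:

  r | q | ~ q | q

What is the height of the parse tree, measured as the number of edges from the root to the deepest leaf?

6

[Or [Or [Or [Or [And [Not r]]] | [And [Not q]]] | [And [Not ~ [Not q]]]] | [And [Not q]]]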